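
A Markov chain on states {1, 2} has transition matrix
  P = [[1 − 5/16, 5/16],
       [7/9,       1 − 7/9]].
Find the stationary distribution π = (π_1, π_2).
π_1 = 112/157, π_2 = 45/157

Solve πP = π with π_1 + π_2 = 1. From πP = π: π_1 · (1 − 5/16) + π_2 · 7/9 = π_1 ⇒ π_2 · 7/9 = π_1 · 5/16 ⇒ π_2/π_1 = (5/16)/(7/9) = 45/112. Together with π_1 + π_2 = 1:
  π_1 = (7/9)/(5/16 + 7/9) = (7/9)/(157/144) = 112/157,
  π_2 = (5/16)/(5/16 + 7/9) = (5/16)/(157/144) = 45/157.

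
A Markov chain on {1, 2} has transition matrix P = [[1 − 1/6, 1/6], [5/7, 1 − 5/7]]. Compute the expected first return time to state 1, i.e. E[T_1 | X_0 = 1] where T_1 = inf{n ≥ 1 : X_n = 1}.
E[T_1 | X_0 = 1] = 1/π_1 = 37/30

For an irreducible recurrent Markov chain with stationary distribution π, E[T_i | X_0 = i] = 1/π_i (Kac's formula). Here π_1 = (5/7)/(1/6 + 5/7) = (5/7)/(37/42) = 30/37, so E[T_1 | X_0 = 1] = 1/π_1 = (1/6 + 5/7)/(5/7) = (37/42)/(5/7) = 37/30.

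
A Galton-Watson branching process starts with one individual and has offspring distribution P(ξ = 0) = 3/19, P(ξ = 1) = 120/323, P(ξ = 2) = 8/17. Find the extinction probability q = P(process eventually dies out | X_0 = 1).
q = 51/152

The pgf is f(s) = 3/19 + 120/323·s + 8/17·s². The extinction probability q is the smallest fixed point of f in [0, 1]. Setting s = f(s):
  8/17·s² + (120/323 − 1)·s + 3/19 = 0
  8/17·s² − (3/19 + 8/17)·s + 3/19 = 0
which factors as (s − 1)·(8/17·s − 3/19) = 0, giving roots s = 1 and s = (3/19)/(8/17) = 51/152.
Mean offspring μ = 120/323 + 2·8/17 = 424/323 > 1 (supercritical), so q < 1. The extinction probability is the smaller root: q = (3/19)/(8/17) = 51/152.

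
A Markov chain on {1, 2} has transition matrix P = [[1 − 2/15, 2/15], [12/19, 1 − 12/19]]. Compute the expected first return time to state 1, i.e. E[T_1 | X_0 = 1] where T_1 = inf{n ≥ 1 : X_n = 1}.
E[T_1 | X_0 = 1] = 1/π_1 = 109/90

For an irreducible recurrent Markov chain with stationary distribution π, E[T_i | X_0 = i] = 1/π_i (Kac's formula). Here π_1 = (12/19)/(2/15 + 12/19) = (12/19)/(218/285) = 90/109, so E[T_1 | X_0 = 1] = 1/π_1 = (2/15 + 12/19)/(12/19) = (218/285)/(12/19) = 109/90.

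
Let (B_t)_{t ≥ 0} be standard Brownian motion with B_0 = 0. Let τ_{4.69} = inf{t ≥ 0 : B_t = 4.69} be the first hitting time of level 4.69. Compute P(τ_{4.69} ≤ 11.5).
P(τ_{4.69} ≤ 11.5) = 2(1 − Φ(4.69/√11.5)) = 2(1 − Φ(1.3830)) ≈ 0.1667

By the reflection principle for standard BM, P(τ_b ≤ t) = 2 · P(B_t ≥ b). Since B_t ~ N(0, t), P(B_t ≥ 4.69) = 1 − Φ(4.69/√t) = 1 − Φ(4.69/√11.5) = 1 − Φ(1.3830) ≈ 0.08333. Doubling: P(τ_{4.69} ≤ 11.5) ≈ 2 · 0.08333 = 0.16666 ≈ 0.1667.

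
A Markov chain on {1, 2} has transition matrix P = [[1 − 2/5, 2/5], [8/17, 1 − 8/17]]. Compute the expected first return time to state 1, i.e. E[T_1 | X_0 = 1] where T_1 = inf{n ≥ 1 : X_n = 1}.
E[T_1 | X_0 = 1] = 1/π_1 = 37/20

For an irreducible recurrent Markov chain with stationary distribution π, E[T_i | X_0 = i] = 1/π_i (Kac's formula). Here π_1 = (8/17)/(2/5 + 8/17) = (8/17)/(74/85) = 20/37, so E[T_1 | X_0 = 1] = 1/π_1 = (2/5 + 8/17)/(8/17) = (74/85)/(8/17) = 37/20.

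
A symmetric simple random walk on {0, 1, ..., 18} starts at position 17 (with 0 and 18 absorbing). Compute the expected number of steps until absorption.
E[τ | X_0 = 17] = 17

Let v_k = E[τ | X_0 = k]. Boundary: v_0 = v_18 = 0. Recurrence: v_k = 1 + (v_{k-1} + v_{k+1})/2 for 1 ≤ k ≤ 17. The particular solution to v_k − (v_{k-1} + v_{k+1})/2 = 1 is v_k = −k^2. Adding homogeneous solution A + B k and matching boundaries gives v_k = k (18 − k). Substituting k = 17: v_17 = 17 · 1 = 17.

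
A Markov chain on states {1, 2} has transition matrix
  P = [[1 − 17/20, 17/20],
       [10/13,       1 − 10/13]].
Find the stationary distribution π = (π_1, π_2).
π_1 = 200/421, π_2 = 221/421

Solve πP = π with π_1 + π_2 = 1. From πP = π: π_1 · (1 − 17/20) + π_2 · 10/13 = π_1 ⇒ π_2 · 10/13 = π_1 · 17/20 ⇒ π_2/π_1 = (17/20)/(10/13) = 221/200. Together with π_1 + π_2 = 1:
  π_1 = (10/13)/(17/20 + 10/13) = (10/13)/(421/260) = 200/421,
  π_2 = (17/20)/(17/20 + 10/13) = (17/20)/(421/260) = 221/421.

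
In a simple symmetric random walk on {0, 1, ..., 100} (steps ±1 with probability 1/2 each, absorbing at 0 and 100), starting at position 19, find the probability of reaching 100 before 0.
P(hit 100 before 0) = 19/100

Let u_k = P(hit 100 before 0 | start at k). Then u_0 = 0, u_100 = 1, and u_k = u_{k-1}/2 + u_{k+1}/2 for 1 ≤ k ≤ 99. This harmonic recurrence is solved by u_k = k/100, giving u_19 = 19/100.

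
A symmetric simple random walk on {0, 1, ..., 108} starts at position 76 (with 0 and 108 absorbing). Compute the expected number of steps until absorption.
E[τ | X_0 = 76] = 2432

Let v_k = E[τ | X_0 = k]. Boundary: v_0 = v_108 = 0. Recurrence: v_k = 1 + (v_{k-1} + v_{k+1})/2 for 1 ≤ k ≤ 107. The particular solution to v_k − (v_{k-1} + v_{k+1})/2 = 1 is v_k = −k^2. Adding homogeneous solution A + B k and matching boundaries gives v_k = k (108 − k). Substituting k = 76: v_76 = 76 · 32 = 2432.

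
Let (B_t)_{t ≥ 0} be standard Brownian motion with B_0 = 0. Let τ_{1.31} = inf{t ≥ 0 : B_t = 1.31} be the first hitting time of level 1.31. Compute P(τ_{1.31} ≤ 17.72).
P(τ_{1.31} ≤ 17.72) = 2(1 − Φ(1.31/√17.72)) = 2(1 − Φ(0.3112)) ≈ 0.7556

By the reflection principle for standard BM, P(τ_b ≤ t) = 2 · P(B_t ≥ b). Since B_t ~ N(0, t), P(B_t ≥ 1.31) = 1 − Φ(1.31/√t) = 1 − Φ(1.31/√17.72) = 1 − Φ(0.3112) ≈ 0.37782. Doubling: P(τ_{1.31} ≤ 17.72) ≈ 2 · 0.37782 = 0.75564 ≈ 0.7556.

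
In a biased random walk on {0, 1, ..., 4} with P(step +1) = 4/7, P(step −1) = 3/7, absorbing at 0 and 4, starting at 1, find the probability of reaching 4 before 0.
P(hit 4 before 0) = (1 − (3/4)^1) / (1 − (3/4)^4) = 64/175

Let u_k denote P(reach 4 before 0 | start at k). Boundary: u_0 = 0, u_4 = 1. Recurrence: u_k = 4/7·u_{k+1} + 3/7·u_{k-1} for 1 ≤ k ≤ 3. Try u_k = A + B·r^k with r = q/p = (3/7)/(4/7) = 3/4. Substitution satisfies the recurrence; boundary conditions give:
  u_k = (1 − r^k) / (1 − r^N) = (1 − (3/4)^1) / (1 − (3/4)^4) = 64/175.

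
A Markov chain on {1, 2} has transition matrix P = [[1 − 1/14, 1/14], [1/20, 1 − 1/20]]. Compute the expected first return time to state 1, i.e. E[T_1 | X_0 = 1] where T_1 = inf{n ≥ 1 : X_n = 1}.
E[T_1 | X_0 = 1] = 1/π_1 = 17/7

For an irreducible recurrent Markov chain with stationary distribution π, E[T_i | X_0 = i] = 1/π_i (Kac's formula). Here π_1 = (1/20)/(1/14 + 1/20) = (1/20)/(17/140) = 7/17, so E[T_1 | X_0 = 1] = 1/π_1 = (1/14 + 1/20)/(1/20) = (17/140)/(1/20) = 17/7.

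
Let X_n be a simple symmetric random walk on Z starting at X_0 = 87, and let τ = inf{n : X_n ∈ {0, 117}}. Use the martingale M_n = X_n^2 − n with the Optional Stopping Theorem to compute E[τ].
E[τ] = 2610

M_n = X_n^2 − n is a martingale (since E[X_{n+1}^2 | F_n] = X_n^2 + 1). By OST (τ has finite mean in a bounded region), E[M_τ] = E[M_0] = X_0^2 − 0 = 87^2 = 7569. Also E[M_τ] = E[X_τ^2] − E[τ]. The walk exits at 0 or 117, with P(hit 117 first) = 87/117, so E[X_τ^2] = 117^2 · 87/117 + 0 = 10179. Thus E[τ] = E[X_τ^2] − E[M_τ] = 10179 − 7569 = 2610 = 87(117 − 87) = 2610.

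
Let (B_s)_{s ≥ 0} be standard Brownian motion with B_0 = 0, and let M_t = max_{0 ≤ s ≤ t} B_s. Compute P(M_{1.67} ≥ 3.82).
P(M_{1.67} ≥ 3.82) = 2·P(B_{1.67} ≥ 3.82) = 2(1 − Φ(3.82/√1.67)) ≈ 0.0031

By the reflection principle for Brownian motion, P(M_t ≥ a) = 2 · P(B_t ≥ a) for a ≥ 0. Since B_t ~ N(0, t), P(B_t ≥ 3.82) = 1 − Φ(3.82/√t) = 1 − Φ(3.82/√1.67) = 1 − Φ(2.9560). So
  P(M_{1.67} ≥ 3.82) = 2(1 − Φ(2.9560)) ≈ 0.0031.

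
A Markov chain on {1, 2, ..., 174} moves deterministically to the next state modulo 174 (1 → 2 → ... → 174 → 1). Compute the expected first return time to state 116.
E[T_116 | X_0 = 116] = 174

The chain cycles deterministically, so starting at state 116 it returns in exactly 174 steps. Equivalently, the stationary distribution is uniform π_j = 1/174 for every state j, so by Kac's formula E[T_116] = 1/π_116 = 174.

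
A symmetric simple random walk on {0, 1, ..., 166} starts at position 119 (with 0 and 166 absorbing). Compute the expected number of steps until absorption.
E[τ | X_0 = 119] = 5593

Let v_k = E[τ | X_0 = k]. Boundary: v_0 = v_166 = 0. Recurrence: v_k = 1 + (v_{k-1} + v_{k+1})/2 for 1 ≤ k ≤ 165. The particular solution to v_k − (v_{k-1} + v_{k+1})/2 = 1 is v_k = −k^2. Adding homogeneous solution A + B k and matching boundaries gives v_k = k (166 − k). Substituting k = 119: v_119 = 119 · 47 = 5593.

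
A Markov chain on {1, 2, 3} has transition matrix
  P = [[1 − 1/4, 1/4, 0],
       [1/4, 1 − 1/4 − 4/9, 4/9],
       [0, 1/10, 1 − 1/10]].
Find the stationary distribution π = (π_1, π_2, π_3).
π = (9/58, 9/58, 20/29)

This is a birth-death chain on three states, which satisfies detailed balance: π_1 · P_{12} = π_2 · P_{21} and π_2 · P_{23} = π_3 · P_{32}.
From π_1 · 1/4 = π_2 · 1/4: π_2/π_1 = (1/4)/(1/4) = 1.
From π_2 · 4/9 = π_3 · 1/10: π_3/π_2 = (4/9)/(1/10) = 40/9.
Take π_1 proportional to 1; then unnormalized π = (1, 1, 40/9). Normalize by dividing by the sum 58/9:
  π = (9/58, 9/58, 20/29).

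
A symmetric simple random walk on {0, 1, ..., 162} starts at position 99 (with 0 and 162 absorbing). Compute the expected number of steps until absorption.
E[τ | X_0 = 99] = 6237

Let v_k = E[τ | X_0 = k]. Boundary: v_0 = v_162 = 0. Recurrence: v_k = 1 + (v_{k-1} + v_{k+1})/2 for 1 ≤ k ≤ 161. The particular solution to v_k − (v_{k-1} + v_{k+1})/2 = 1 is v_k = −k^2. Adding homogeneous solution A + B k and matching boundaries gives v_k = k (162 − k). Substituting k = 99: v_99 = 99 · 63 = 6237.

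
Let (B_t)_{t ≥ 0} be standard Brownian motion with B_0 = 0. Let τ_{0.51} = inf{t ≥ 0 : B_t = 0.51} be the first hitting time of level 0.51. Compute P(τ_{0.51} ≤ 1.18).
P(τ_{0.51} ≤ 1.18) = 2(1 − Φ(0.51/√1.18)) = 2(1 − Φ(0.4695)) ≈ 0.6387

By the reflection principle for standard BM, P(τ_b ≤ t) = 2 · P(B_t ≥ b). Since B_t ~ N(0, t), P(B_t ≥ 0.51) = 1 − Φ(0.51/√t) = 1 − Φ(0.51/√1.18) = 1 − Φ(0.4695) ≈ 0.31936. Doubling: P(τ_{0.51} ≤ 1.18) ≈ 2 · 0.31936 = 0.63872 ≈ 0.6387.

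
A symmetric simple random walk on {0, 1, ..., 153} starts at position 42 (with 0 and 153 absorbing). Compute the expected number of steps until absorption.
E[τ | X_0 = 42] = 4662

Let v_k = E[τ | X_0 = k]. Boundary: v_0 = v_153 = 0. Recurrence: v_k = 1 + (v_{k-1} + v_{k+1})/2 for 1 ≤ k ≤ 152. The particular solution to v_k − (v_{k-1} + v_{k+1})/2 = 1 is v_k = −k^2. Adding homogeneous solution A + B k and matching boundaries gives v_k = k (153 − k). Substituting k = 42: v_42 = 42 · 111 = 4662.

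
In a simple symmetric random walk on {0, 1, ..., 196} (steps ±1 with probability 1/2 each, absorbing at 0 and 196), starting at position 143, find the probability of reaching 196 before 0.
P(hit 196 before 0) = 143/196

Let u_k = P(hit 196 before 0 | start at k). Then u_0 = 0, u_196 = 1, and u_k = u_{k-1}/2 + u_{k+1}/2 for 1 ≤ k ≤ 195. This harmonic recurrence is solved by u_k = k/196, giving u_143 = 143/196.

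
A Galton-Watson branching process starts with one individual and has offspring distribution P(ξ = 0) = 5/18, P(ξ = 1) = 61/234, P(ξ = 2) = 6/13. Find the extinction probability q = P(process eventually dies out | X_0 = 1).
q = 65/108

The pgf is f(s) = 5/18 + 61/234·s + 6/13·s². The extinction probability q is the smallest fixed point of f in [0, 1]. Setting s = f(s):
  6/13·s² + (61/234 − 1)·s + 5/18 = 0
  6/13·s² − (5/18 + 6/13)·s + 5/18 = 0
which factors as (s − 1)·(6/13·s − 5/18) = 0, giving roots s = 1 and s = (5/18)/(6/13) = 65/108.
Mean offspring μ = 61/234 + 2·6/13 = 277/234 > 1 (supercritical), so q < 1. The extinction probability is the smaller root: q = (5/18)/(6/13) = 65/108.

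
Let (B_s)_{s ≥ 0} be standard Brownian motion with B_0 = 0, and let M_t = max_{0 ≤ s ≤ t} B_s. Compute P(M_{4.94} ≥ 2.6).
P(M_{4.94} ≥ 2.6) = 2·P(B_{4.94} ≥ 2.6) = 2(1 − Φ(2.6/√4.94)) ≈ 0.2421

By the reflection principle for Brownian motion, P(M_t ≥ a) = 2 · P(B_t ≥ a) for a ≥ 0. Since B_t ~ N(0, t), P(B_t ≥ 2.6) = 1 − Φ(2.6/√t) = 1 − Φ(2.6/√4.94) = 1 − Φ(1.1698). So
  P(M_{4.94} ≥ 2.6) = 2(1 − Φ(1.1698)) ≈ 0.2421.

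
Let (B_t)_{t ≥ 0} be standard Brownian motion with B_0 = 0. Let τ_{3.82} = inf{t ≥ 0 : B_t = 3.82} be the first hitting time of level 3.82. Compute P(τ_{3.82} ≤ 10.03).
P(τ_{3.82} ≤ 10.03) = 2(1 − Φ(3.82/√10.03)) = 2(1 − Φ(1.2062)) ≈ 0.2277

By the reflection principle for standard BM, P(τ_b ≤ t) = 2 · P(B_t ≥ b). Since B_t ~ N(0, t), P(B_t ≥ 3.82) = 1 − Φ(3.82/√t) = 1 − Φ(3.82/√10.03) = 1 − Φ(1.2062) ≈ 0.11387. Doubling: P(τ_{3.82} ≤ 10.03) ≈ 2 · 0.11387 = 0.22774 ≈ 0.2277.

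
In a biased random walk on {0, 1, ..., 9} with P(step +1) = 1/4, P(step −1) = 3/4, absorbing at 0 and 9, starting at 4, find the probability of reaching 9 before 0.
P(hit 9 before 0) = (1 − (3)^4) / (1 − (3)^9) = 40/9841

Let u_k denote P(reach 9 before 0 | start at k). Boundary: u_0 = 0, u_9 = 1. Recurrence: u_k = 1/4·u_{k+1} + 3/4·u_{k-1} for 1 ≤ k ≤ 8. Try u_k = A + B·r^k with r = q/p = (3/4)/(1/4) = 3. Substitution satisfies the recurrence; boundary conditions give:
  u_k = (1 − r^k) / (1 − r^N) = (1 − (3)^4) / (1 − (3)^9) = 40/9841.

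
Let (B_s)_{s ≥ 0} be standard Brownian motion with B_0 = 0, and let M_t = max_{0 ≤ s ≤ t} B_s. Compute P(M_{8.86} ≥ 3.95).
P(M_{8.86} ≥ 3.95) = 2·P(B_{8.86} ≥ 3.95) = 2(1 − Φ(3.95/√8.86)) ≈ 0.1845

By the reflection principle for Brownian motion, P(M_t ≥ a) = 2 · P(B_t ≥ a) for a ≥ 0. Since B_t ~ N(0, t), P(B_t ≥ 3.95) = 1 − Φ(3.95/√t) = 1 − Φ(3.95/√8.86) = 1 − Φ(1.3270). So
  P(M_{8.86} ≥ 3.95) = 2(1 − Φ(1.3270)) ≈ 0.1845.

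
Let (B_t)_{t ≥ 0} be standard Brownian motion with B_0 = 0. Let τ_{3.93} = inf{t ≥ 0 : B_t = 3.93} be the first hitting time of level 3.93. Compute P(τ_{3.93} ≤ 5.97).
P(τ_{3.93} ≤ 5.97) = 2(1 − Φ(3.93/√5.97)) = 2(1 − Φ(1.6084)) ≈ 0.1077

By the reflection principle for standard BM, P(τ_b ≤ t) = 2 · P(B_t ≥ b). Since B_t ~ N(0, t), P(B_t ≥ 3.93) = 1 − Φ(3.93/√t) = 1 − Φ(3.93/√5.97) = 1 − Φ(1.6084) ≈ 0.05387. Doubling: P(τ_{3.93} ≤ 5.97) ≈ 2 · 0.05387 = 0.10774 ≈ 0.1077.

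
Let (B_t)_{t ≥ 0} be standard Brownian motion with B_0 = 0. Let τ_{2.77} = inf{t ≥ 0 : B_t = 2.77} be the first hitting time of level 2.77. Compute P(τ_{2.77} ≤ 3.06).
P(τ_{2.77} ≤ 3.06) = 2(1 − Φ(2.77/√3.06)) = 2(1 − Φ(1.5835)) ≈ 0.1133

By the reflection principle for standard BM, P(τ_b ≤ t) = 2 · P(B_t ≥ b). Since B_t ~ N(0, t), P(B_t ≥ 2.77) = 1 − Φ(2.77/√t) = 1 − Φ(2.77/√3.06) = 1 − Φ(1.5835) ≈ 0.05665. Doubling: P(τ_{2.77} ≤ 3.06) ≈ 2 · 0.05665 = 0.11330 ≈ 0.1133.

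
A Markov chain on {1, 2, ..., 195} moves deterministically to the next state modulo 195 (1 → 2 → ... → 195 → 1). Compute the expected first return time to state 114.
E[T_114 | X_0 = 114] = 195

The chain cycles deterministically, so starting at state 114 it returns in exactly 195 steps. Equivalently, the stationary distribution is uniform π_j = 1/195 for every state j, so by Kac's formula E[T_114] = 1/π_114 = 195.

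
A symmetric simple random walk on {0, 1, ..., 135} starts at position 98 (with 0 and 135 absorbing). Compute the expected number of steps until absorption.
E[τ | X_0 = 98] = 3626

Let v_k = E[τ | X_0 = k]. Boundary: v_0 = v_135 = 0. Recurrence: v_k = 1 + (v_{k-1} + v_{k+1})/2 for 1 ≤ k ≤ 134. The particular solution to v_k − (v_{k-1} + v_{k+1})/2 = 1 is v_k = −k^2. Adding homogeneous solution A + B k and matching boundaries gives v_k = k (135 − k). Substituting k = 98: v_98 = 98 · 37 = 3626.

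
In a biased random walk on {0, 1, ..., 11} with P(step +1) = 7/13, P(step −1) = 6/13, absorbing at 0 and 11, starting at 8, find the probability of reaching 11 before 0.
P(hit 11 before 0) = (1 − (6/7)^8) / (1 − (6/7)^11) = 1401218455/1614529687

Let u_k denote P(reach 11 before 0 | start at k). Boundary: u_0 = 0, u_11 = 1. Recurrence: u_k = 7/13·u_{k+1} + 6/13·u_{k-1} for 1 ≤ k ≤ 10. Try u_k = A + B·r^k with r = q/p = (6/13)/(7/13) = 6/7. Substitution satisfies the recurrence; boundary conditions give:
  u_k = (1 − r^k) / (1 − r^N) = (1 − (6/7)^8) / (1 − (6/7)^11) = 1401218455/1614529687.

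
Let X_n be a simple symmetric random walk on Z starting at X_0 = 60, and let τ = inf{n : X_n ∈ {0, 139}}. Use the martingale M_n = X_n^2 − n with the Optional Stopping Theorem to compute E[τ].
E[τ] = 4740

M_n = X_n^2 − n is a martingale (since E[X_{n+1}^2 | F_n] = X_n^2 + 1). By OST (τ has finite mean in a bounded region), E[M_τ] = E[M_0] = X_0^2 − 0 = 60^2 = 3600. Also E[M_τ] = E[X_τ^2] − E[τ]. The walk exits at 0 or 139, with P(hit 139 first) = 60/139, so E[X_τ^2] = 139^2 · 60/139 + 0 = 8340. Thus E[τ] = E[X_τ^2] − E[M_τ] = 8340 − 3600 = 4740 = 60(139 − 60) = 4740.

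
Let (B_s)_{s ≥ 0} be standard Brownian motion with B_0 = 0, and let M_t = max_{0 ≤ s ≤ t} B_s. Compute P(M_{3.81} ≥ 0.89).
P(M_{3.81} ≥ 0.89) = 2·P(B_{3.81} ≥ 0.89) = 2(1 − Φ(0.89/√3.81)) ≈ 0.6484

By the reflection principle for Brownian motion, P(M_t ≥ a) = 2 · P(B_t ≥ a) for a ≥ 0. Since B_t ~ N(0, t), P(B_t ≥ 0.89) = 1 − Φ(0.89/√t) = 1 − Φ(0.89/√3.81) = 1 − Φ(0.4560). So
  P(M_{3.81} ≥ 0.89) = 2(1 − Φ(0.4560)) ≈ 0.6484.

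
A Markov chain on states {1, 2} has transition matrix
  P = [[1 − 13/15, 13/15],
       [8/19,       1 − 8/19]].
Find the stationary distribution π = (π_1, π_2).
π_1 = 120/367, π_2 = 247/367

Solve πP = π with π_1 + π_2 = 1. From πP = π: π_1 · (1 − 13/15) + π_2 · 8/19 = π_1 ⇒ π_2 · 8/19 = π_1 · 13/15 ⇒ π_2/π_1 = (13/15)/(8/19) = 247/120. Together with π_1 + π_2 = 1:
  π_1 = (8/19)/(13/15 + 8/19) = (8/19)/(367/285) = 120/367,
  π_2 = (13/15)/(13/15 + 8/19) = (13/15)/(367/285) = 247/367.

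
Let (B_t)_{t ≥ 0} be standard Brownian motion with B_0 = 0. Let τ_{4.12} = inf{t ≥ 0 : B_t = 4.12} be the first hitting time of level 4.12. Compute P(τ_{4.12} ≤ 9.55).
P(τ_{4.12} ≤ 9.55) = 2(1 − Φ(4.12/√9.55)) = 2(1 − Φ(1.3332)) ≈ 0.1825

By the reflection principle for standard BM, P(τ_b ≤ t) = 2 · P(B_t ≥ b). Since B_t ~ N(0, t), P(B_t ≥ 4.12) = 1 − Φ(4.12/√t) = 1 − Φ(4.12/√9.55) = 1 − Φ(1.3332) ≈ 0.09123. Doubling: P(τ_{4.12} ≤ 9.55) ≈ 2 · 0.09123 = 0.18246 ≈ 0.1825.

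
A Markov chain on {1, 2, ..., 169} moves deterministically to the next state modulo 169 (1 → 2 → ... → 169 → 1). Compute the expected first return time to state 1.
E[T_1 | X_0 = 1] = 169

The chain cycles deterministically, so starting at state 1 it returns in exactly 169 steps. Equivalently, the stationary distribution is uniform π_j = 1/169 for every state j, so by Kac's formula E[T_1] = 1/π_1 = 169.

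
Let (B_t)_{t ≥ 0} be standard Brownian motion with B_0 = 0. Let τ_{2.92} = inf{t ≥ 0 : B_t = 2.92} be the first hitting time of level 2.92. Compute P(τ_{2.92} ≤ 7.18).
P(τ_{2.92} ≤ 7.18) = 2(1 − Φ(2.92/√7.18)) = 2(1 − Φ(1.0897)) ≈ 0.2758

By the reflection principle for standard BM, P(τ_b ≤ t) = 2 · P(B_t ≥ b). Since B_t ~ N(0, t), P(B_t ≥ 2.92) = 1 − Φ(2.92/√t) = 1 − Φ(2.92/√7.18) = 1 − Φ(1.0897) ≈ 0.13792. Doubling: P(τ_{2.92} ≤ 7.18) ≈ 2 · 0.13792 = 0.27584 ≈ 0.2758.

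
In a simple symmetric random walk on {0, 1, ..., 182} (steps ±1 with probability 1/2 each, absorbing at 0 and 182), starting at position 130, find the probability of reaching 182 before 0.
P(hit 182 before 0) = 130/182 = 5/7

Let u_k = P(hit 182 before 0 | start at k). Then u_0 = 0, u_182 = 1, and u_k = u_{k-1}/2 + u_{k+1}/2 for 1 ≤ k ≤ 181. This harmonic recurrence is solved by u_k = k/182, giving u_130 = 130/182 = 5/7.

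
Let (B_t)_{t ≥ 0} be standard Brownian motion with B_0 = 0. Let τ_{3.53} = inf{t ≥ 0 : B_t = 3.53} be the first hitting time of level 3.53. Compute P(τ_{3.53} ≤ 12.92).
P(τ_{3.53} ≤ 12.92) = 2(1 − Φ(3.53/√12.92)) = 2(1 − Φ(0.9821)) ≈ 0.3261

By the reflection principle for standard BM, P(τ_b ≤ t) = 2 · P(B_t ≥ b). Since B_t ~ N(0, t), P(B_t ≥ 3.53) = 1 − Φ(3.53/√t) = 1 − Φ(3.53/√12.92) = 1 − Φ(0.9821) ≈ 0.16303. Doubling: P(τ_{3.53} ≤ 12.92) ≈ 2 · 0.16303 = 0.32606 ≈ 0.3261.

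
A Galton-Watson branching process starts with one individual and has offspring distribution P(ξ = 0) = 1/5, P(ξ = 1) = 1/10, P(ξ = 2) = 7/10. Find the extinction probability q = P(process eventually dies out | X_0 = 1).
q = 2/7

The pgf is f(s) = 1/5 + 1/10·s + 7/10·s². The extinction probability q is the smallest fixed point of f in [0, 1]. Setting s = f(s):
  7/10·s² + (1/10 − 1)·s + 1/5 = 0
  7/10·s² − (1/5 + 7/10)·s + 1/5 = 0
which factors as (s − 1)·(7/10·s − 1/5) = 0, giving roots s = 1 and s = (1/5)/(7/10) = 2/7.
Mean offspring μ = 1/10 + 2·7/10 = 3/2 > 1 (supercritical), so q < 1. The extinction probability is the smaller root: q = (1/5)/(7/10) = 2/7.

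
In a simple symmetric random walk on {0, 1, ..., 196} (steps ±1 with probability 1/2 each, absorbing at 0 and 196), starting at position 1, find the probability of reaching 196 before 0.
P(hit 196 before 0) = 1/196

Let u_k = P(hit 196 before 0 | start at k). Then u_0 = 0, u_196 = 1, and u_k = u_{k-1}/2 + u_{k+1}/2 for 1 ≤ k ≤ 195. This harmonic recurrence is solved by u_k = k/196, giving u_1 = 1/196.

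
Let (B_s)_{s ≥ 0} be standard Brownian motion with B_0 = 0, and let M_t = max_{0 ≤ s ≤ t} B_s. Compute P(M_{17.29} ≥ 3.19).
P(M_{17.29} ≥ 3.19) = 2·P(B_{17.29} ≥ 3.19) = 2(1 − Φ(3.19/√17.29)) ≈ 0.4430

By the reflection principle for Brownian motion, P(M_t ≥ a) = 2 · P(B_t ≥ a) for a ≥ 0. Since B_t ~ N(0, t), P(B_t ≥ 3.19) = 1 − Φ(3.19/√t) = 1 − Φ(3.19/√17.29) = 1 − Φ(0.7672). So
  P(M_{17.29} ≥ 3.19) = 2(1 − Φ(0.7672)) ≈ 0.4430.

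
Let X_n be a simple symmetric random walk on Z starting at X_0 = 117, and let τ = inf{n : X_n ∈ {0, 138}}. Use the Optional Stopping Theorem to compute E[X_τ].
E[X_τ] = 117

X_n is a martingale and τ is a bounded-mean stopping time (indeed τ is finite a.s. with bounded expectation since the walk is in a bounded region). By the OST, E[X_τ] = E[X_0] = 117. Equivalently: E[X_τ] = 138 · P(hit 138 first) + 0 · P(hit 0 first) = 138 · (117/138) = 117.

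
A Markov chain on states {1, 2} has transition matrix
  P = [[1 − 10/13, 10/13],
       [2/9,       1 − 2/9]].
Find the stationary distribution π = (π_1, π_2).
π_1 = 13/58, π_2 = 45/58

Solve πP = π with π_1 + π_2 = 1. From πP = π: π_1 · (1 − 10/13) + π_2 · 2/9 = π_1 ⇒ π_2 · 2/9 = π_1 · 10/13 ⇒ π_2/π_1 = (10/13)/(2/9) = 45/13. Together with π_1 + π_2 = 1:
  π_1 = (2/9)/(10/13 + 2/9) = (2/9)/(116/117) = 13/58,
  π_2 = (10/13)/(10/13 + 2/9) = (10/13)/(116/117) = 45/58.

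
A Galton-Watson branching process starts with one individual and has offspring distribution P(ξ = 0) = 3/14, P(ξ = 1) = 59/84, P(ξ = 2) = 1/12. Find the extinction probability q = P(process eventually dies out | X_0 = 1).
q = 1

Mean offspring μ = 0·3/14 + 1·59/84 + 2·1/12 = 73/84 ≤ 1. For μ ≤ 1 with offspring not concentrated at 1, the Galton-Watson process goes extinct almost surely, so q = 1.
(Algebraic check: The pgf is f(s) = 3/14 + 59/84·s + 1/12·s². The extinction probability q is the smallest fixed point of f in [0, 1]. Setting s = f(s):
  1/12·s² + (59/84 − 1)·s + 3/14 = 0
  1/12·s² − (3/14 + 1/12)·s + 3/14 = 0
which factors as (s − 1)·(1/12·s − 3/14) = 0, giving roots s = 1 and s = (3/14)/(1/12) = 18/7. Since 18/7 ≥ 1, the smallest root in [0, 1] is s = 1.)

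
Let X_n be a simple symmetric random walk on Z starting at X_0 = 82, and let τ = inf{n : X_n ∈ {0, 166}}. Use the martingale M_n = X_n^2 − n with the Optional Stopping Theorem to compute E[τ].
E[τ] = 6888

M_n = X_n^2 − n is a martingale (since E[X_{n+1}^2 | F_n] = X_n^2 + 1). By OST (τ has finite mean in a bounded region), E[M_τ] = E[M_0] = X_0^2 − 0 = 82^2 = 6724. Also E[M_τ] = E[X_τ^2] − E[τ]. The walk exits at 0 or 166, with P(hit 166 first) = 82/166, so E[X_τ^2] = 166^2 · 82/166 + 0 = 13612. Thus E[τ] = E[X_τ^2] − E[M_τ] = 13612 − 6724 = 6888 = 82(166 − 82) = 6888.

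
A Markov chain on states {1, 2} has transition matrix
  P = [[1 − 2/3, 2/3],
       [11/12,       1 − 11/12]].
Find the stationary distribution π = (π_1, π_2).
π_1 = 11/19, π_2 = 8/19

Solve πP = π with π_1 + π_2 = 1. From πP = π: π_1 · (1 − 2/3) + π_2 · 11/12 = π_1 ⇒ π_2 · 11/12 = π_1 · 2/3 ⇒ π_2/π_1 = (2/3)/(11/12) = 8/11. Together with π_1 + π_2 = 1:
  π_1 = (11/12)/(2/3 + 11/12) = (11/12)/(19/12) = 11/19,
  π_2 = (2/3)/(2/3 + 11/12) = (2/3)/(19/12) = 8/19.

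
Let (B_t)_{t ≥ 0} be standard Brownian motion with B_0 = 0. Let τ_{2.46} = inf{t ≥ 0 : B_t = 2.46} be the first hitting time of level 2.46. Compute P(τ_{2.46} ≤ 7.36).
P(τ_{2.46} ≤ 7.36) = 2(1 − Φ(2.46/√7.36)) = 2(1 − Φ(0.9068)) ≈ 0.3645

By the reflection principle for standard BM, P(τ_b ≤ t) = 2 · P(B_t ≥ b). Since B_t ~ N(0, t), P(B_t ≥ 2.46) = 1 − Φ(2.46/√t) = 1 − Φ(2.46/√7.36) = 1 − Φ(0.9068) ≈ 0.18226. Doubling: P(τ_{2.46} ≤ 7.36) ≈ 2 · 0.18226 = 0.36452 ≈ 0.3645.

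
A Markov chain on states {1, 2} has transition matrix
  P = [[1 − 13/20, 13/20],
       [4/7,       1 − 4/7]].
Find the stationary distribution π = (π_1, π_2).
π_1 = 80/171, π_2 = 91/171

Solve πP = π with π_1 + π_2 = 1. From πP = π: π_1 · (1 − 13/20) + π_2 · 4/7 = π_1 ⇒ π_2 · 4/7 = π_1 · 13/20 ⇒ π_2/π_1 = (13/20)/(4/7) = 91/80. Together with π_1 + π_2 = 1:
  π_1 = (4/7)/(13/20 + 4/7) = (4/7)/(171/140) = 80/171,
  π_2 = (13/20)/(13/20 + 4/7) = (13/20)/(171/140) = 91/171.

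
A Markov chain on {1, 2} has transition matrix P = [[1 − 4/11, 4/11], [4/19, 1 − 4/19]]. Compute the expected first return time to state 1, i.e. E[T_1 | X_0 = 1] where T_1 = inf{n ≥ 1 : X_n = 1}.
E[T_1 | X_0 = 1] = 1/π_1 = 30/11

For an irreducible recurrent Markov chain with stationary distribution π, E[T_i | X_0 = i] = 1/π_i (Kac's formula). Here π_1 = (4/19)/(4/11 + 4/19) = (4/19)/(120/209) = 11/30, so E[T_1 | X_0 = 1] = 1/π_1 = (4/11 + 4/19)/(4/19) = (120/209)/(4/19) = 30/11.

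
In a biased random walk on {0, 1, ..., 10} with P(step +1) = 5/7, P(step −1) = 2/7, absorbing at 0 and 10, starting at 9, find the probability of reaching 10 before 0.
P(hit 10 before 0) = (1 − (2/5)^9) / (1 − (2/5)^10) = 3254355/3254867

Let u_k denote P(reach 10 before 0 | start at k). Boundary: u_0 = 0, u_10 = 1. Recurrence: u_k = 5/7·u_{k+1} + 2/7·u_{k-1} for 1 ≤ k ≤ 9. Try u_k = A + B·r^k with r = q/p = (2/7)/(5/7) = 2/5. Substitution satisfies the recurrence; boundary conditions give:
  u_k = (1 − r^k) / (1 − r^N) = (1 − (2/5)^9) / (1 − (2/5)^10) = 3254355/3254867.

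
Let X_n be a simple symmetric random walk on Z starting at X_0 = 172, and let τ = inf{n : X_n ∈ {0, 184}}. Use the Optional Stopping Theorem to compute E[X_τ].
E[X_τ] = 172

X_n is a martingale and τ is a bounded-mean stopping time (indeed τ is finite a.s. with bounded expectation since the walk is in a bounded region). By the OST, E[X_τ] = E[X_0] = 172. Equivalently: E[X_τ] = 184 · P(hit 184 first) + 0 · P(hit 0 first) = 184 · (172/184) = 172.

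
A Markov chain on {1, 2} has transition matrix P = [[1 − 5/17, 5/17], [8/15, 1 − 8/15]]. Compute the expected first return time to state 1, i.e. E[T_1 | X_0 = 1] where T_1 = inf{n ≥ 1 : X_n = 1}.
E[T_1 | X_0 = 1] = 1/π_1 = 211/136

For an irreducible recurrent Markov chain with stationary distribution π, E[T_i | X_0 = i] = 1/π_i (Kac's formula). Here π_1 = (8/15)/(5/17 + 8/15) = (8/15)/(211/255) = 136/211, so E[T_1 | X_0 = 1] = 1/π_1 = (5/17 + 8/15)/(8/15) = (211/255)/(8/15) = 211/136.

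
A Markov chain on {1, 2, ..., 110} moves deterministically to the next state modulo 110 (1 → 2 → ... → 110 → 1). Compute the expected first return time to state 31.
E[T_31 | X_0 = 31] = 110

The chain cycles deterministically, so starting at state 31 it returns in exactly 110 steps. Equivalently, the stationary distribution is uniform π_j = 1/110 for every state j, so by Kac's formula E[T_31] = 1/π_31 = 110.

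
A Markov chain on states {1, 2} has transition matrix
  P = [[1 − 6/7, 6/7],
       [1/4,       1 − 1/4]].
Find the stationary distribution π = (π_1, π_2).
π_1 = 7/31, π_2 = 24/31

Solve πP = π with π_1 + π_2 = 1. From πP = π: π_1 · (1 − 6/7) + π_2 · 1/4 = π_1 ⇒ π_2 · 1/4 = π_1 · 6/7 ⇒ π_2/π_1 = (6/7)/(1/4) = 24/7. Together with π_1 + π_2 = 1:
  π_1 = (1/4)/(6/7 + 1/4) = (1/4)/(31/28) = 7/31,
  π_2 = (6/7)/(6/7 + 1/4) = (6/7)/(31/28) = 24/31.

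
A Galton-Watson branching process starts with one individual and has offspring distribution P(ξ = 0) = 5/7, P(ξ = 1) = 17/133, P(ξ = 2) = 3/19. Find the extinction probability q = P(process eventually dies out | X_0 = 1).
q = 1

Mean offspring μ = 0·5/7 + 1·17/133 + 2·3/19 = 59/133 ≤ 1. For μ ≤ 1 with offspring not concentrated at 1, the Galton-Watson process goes extinct almost surely, so q = 1.
(Algebraic check: The pgf is f(s) = 5/7 + 17/133·s + 3/19·s². The extinction probability q is the smallest fixed point of f in [0, 1]. Setting s = f(s):
  3/19·s² + (17/133 − 1)·s + 5/7 = 0
  3/19·s² − (5/7 + 3/19)·s + 5/7 = 0
which factors as (s − 1)·(3/19·s − 5/7) = 0, giving roots s = 1 and s = (5/7)/(3/19) = 95/21. Since 95/21 ≥ 1, the smallest root in [0, 1] is s = 1.)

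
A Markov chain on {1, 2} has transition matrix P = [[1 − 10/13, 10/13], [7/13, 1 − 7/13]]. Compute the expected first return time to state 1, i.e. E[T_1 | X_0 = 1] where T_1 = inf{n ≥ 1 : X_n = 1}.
E[T_1 | X_0 = 1] = 1/π_1 = 17/7

For an irreducible recurrent Markov chain with stationary distribution π, E[T_i | X_0 = i] = 1/π_i (Kac's formula). Here π_1 = (7/13)/(10/13 + 7/13) = (7/13)/(17/13) = 7/17, so E[T_1 | X_0 = 1] = 1/π_1 = (10/13 + 7/13)/(7/13) = (17/13)/(7/13) = 17/7.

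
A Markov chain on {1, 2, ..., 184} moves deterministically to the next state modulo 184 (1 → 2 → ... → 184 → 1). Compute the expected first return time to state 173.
E[T_173 | X_0 = 173] = 184

The chain cycles deterministically, so starting at state 173 it returns in exactly 184 steps. Equivalently, the stationary distribution is uniform π_j = 1/184 for every state j, so by Kac's formula E[T_173] = 1/π_173 = 184.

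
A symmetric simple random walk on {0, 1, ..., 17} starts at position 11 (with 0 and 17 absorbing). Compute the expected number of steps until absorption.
E[τ | X_0 = 11] = 66

Let v_k = E[τ | X_0 = k]. Boundary: v_0 = v_17 = 0. Recurrence: v_k = 1 + (v_{k-1} + v_{k+1})/2 for 1 ≤ k ≤ 16. The particular solution to v_k − (v_{k-1} + v_{k+1})/2 = 1 is v_k = −k^2. Adding homogeneous solution A + B k and matching boundaries gives v_k = k (17 − k). Substituting k = 11: v_11 = 11 · 6 = 66.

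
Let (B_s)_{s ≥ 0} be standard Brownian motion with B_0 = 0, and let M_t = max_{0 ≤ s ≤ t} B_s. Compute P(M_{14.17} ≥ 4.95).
P(M_{14.17} ≥ 4.95) = 2·P(B_{14.17} ≥ 4.95) = 2(1 − Φ(4.95/√14.17)) ≈ 0.1885

By the reflection principle for Brownian motion, P(M_t ≥ a) = 2 · P(B_t ≥ a) for a ≥ 0. Since B_t ~ N(0, t), P(B_t ≥ 4.95) = 1 − Φ(4.95/√t) = 1 − Φ(4.95/√14.17) = 1 − Φ(1.3150). So
  P(M_{14.17} ≥ 4.95) = 2(1 − Φ(1.3150)) ≈ 0.1885.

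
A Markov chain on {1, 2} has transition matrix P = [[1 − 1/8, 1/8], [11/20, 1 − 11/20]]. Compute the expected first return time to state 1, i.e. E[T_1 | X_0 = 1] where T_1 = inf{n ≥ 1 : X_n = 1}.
E[T_1 | X_0 = 1] = 1/π_1 = 27/22

For an irreducible recurrent Markov chain with stationary distribution π, E[T_i | X_0 = i] = 1/π_i (Kac's formula). Here π_1 = (11/20)/(1/8 + 11/20) = (11/20)/(27/40) = 22/27, so E[T_1 | X_0 = 1] = 1/π_1 = (1/8 + 11/20)/(11/20) = (27/40)/(11/20) = 27/22.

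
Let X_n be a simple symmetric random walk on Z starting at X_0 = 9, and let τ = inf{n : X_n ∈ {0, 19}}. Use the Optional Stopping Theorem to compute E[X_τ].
E[X_τ] = 9

X_n is a martingale and τ is a bounded-mean stopping time (indeed τ is finite a.s. with bounded expectation since the walk is in a bounded region). By the OST, E[X_τ] = E[X_0] = 9. Equivalently: E[X_τ] = 19 · P(hit 19 first) + 0 · P(hit 0 first) = 19 · (9/19) = 9.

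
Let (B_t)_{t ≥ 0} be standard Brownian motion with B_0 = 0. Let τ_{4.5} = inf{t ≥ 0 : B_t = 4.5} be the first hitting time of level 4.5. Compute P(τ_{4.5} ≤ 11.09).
P(τ_{4.5} ≤ 11.09) = 2(1 − Φ(4.5/√11.09)) = 2(1 − Φ(1.3513)) ≈ 0.1766

By the reflection principle for standard BM, P(τ_b ≤ t) = 2 · P(B_t ≥ b). Since B_t ~ N(0, t), P(B_t ≥ 4.5) = 1 − Φ(4.5/√t) = 1 − Φ(4.5/√11.09) = 1 − Φ(1.3513) ≈ 0.08830. Doubling: P(τ_{4.5} ≤ 11.09) ≈ 2 · 0.08830 = 0.17660 ≈ 0.1766.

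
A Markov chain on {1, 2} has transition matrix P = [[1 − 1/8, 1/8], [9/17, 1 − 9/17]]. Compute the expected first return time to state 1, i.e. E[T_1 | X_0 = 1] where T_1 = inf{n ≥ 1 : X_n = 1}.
E[T_1 | X_0 = 1] = 1/π_1 = 89/72

For an irreducible recurrent Markov chain with stationary distribution π, E[T_i | X_0 = i] = 1/π_i (Kac's formula). Here π_1 = (9/17)/(1/8 + 9/17) = (9/17)/(89/136) = 72/89, so E[T_1 | X_0 = 1] = 1/π_1 = (1/8 + 9/17)/(9/17) = (89/136)/(9/17) = 89/72.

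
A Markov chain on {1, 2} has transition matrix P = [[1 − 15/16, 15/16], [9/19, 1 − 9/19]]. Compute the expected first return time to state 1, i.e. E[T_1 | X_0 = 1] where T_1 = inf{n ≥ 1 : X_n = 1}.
E[T_1 | X_0 = 1] = 1/π_1 = 143/48

For an irreducible recurrent Markov chain with stationary distribution π, E[T_i | X_0 = i] = 1/π_i (Kac's formula). Here π_1 = (9/19)/(15/16 + 9/19) = (9/19)/(429/304) = 48/143, so E[T_1 | X_0 = 1] = 1/π_1 = (15/16 + 9/19)/(9/19) = (429/304)/(9/19) = 143/48.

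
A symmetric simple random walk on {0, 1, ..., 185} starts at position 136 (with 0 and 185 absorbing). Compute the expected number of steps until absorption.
E[τ | X_0 = 136] = 6664

Let v_k = E[τ | X_0 = k]. Boundary: v_0 = v_185 = 0. Recurrence: v_k = 1 + (v_{k-1} + v_{k+1})/2 for 1 ≤ k ≤ 184. The particular solution to v_k − (v_{k-1} + v_{k+1})/2 = 1 is v_k = −k^2. Adding homogeneous solution A + B k and matching boundaries gives v_k = k (185 − k). Substituting k = 136: v_136 = 136 · 49 = 6664.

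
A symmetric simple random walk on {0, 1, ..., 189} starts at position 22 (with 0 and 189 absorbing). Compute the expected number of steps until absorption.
E[τ | X_0 = 22] = 3674

Let v_k = E[τ | X_0 = k]. Boundary: v_0 = v_189 = 0. Recurrence: v_k = 1 + (v_{k-1} + v_{k+1})/2 for 1 ≤ k ≤ 188. The particular solution to v_k − (v_{k-1} + v_{k+1})/2 = 1 is v_k = −k^2. Adding homogeneous solution A + B k and matching boundaries gives v_k = k (189 − k). Substituting k = 22: v_22 = 22 · 167 = 3674.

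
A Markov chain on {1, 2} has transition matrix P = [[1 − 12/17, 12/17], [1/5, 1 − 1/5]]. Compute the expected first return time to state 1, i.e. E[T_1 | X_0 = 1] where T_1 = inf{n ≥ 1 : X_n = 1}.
E[T_1 | X_0 = 1] = 1/π_1 = 77/17

For an irreducible recurrent Markov chain with stationary distribution π, E[T_i | X_0 = i] = 1/π_i (Kac's formula). Here π_1 = (1/5)/(12/17 + 1/5) = (1/5)/(77/85) = 17/77, so E[T_1 | X_0 = 1] = 1/π_1 = (12/17 + 1/5)/(1/5) = (77/85)/(1/5) = 77/17.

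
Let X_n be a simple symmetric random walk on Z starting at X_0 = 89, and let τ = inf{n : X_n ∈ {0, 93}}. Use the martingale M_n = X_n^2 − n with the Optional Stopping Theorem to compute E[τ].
E[τ] = 356

M_n = X_n^2 − n is a martingale (since E[X_{n+1}^2 | F_n] = X_n^2 + 1). By OST (τ has finite mean in a bounded region), E[M_τ] = E[M_0] = X_0^2 − 0 = 89^2 = 7921. Also E[M_τ] = E[X_τ^2] − E[τ]. The walk exits at 0 or 93, with P(hit 93 first) = 89/93, so E[X_τ^2] = 93^2 · 89/93 + 0 = 8277. Thus E[τ] = E[X_τ^2] − E[M_τ] = 8277 − 7921 = 356 = 89(93 − 89) = 356.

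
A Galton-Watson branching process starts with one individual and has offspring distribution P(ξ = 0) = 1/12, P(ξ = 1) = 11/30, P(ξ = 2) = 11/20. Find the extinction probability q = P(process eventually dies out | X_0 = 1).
q = 5/33

The pgf is f(s) = 1/12 + 11/30·s + 11/20·s². The extinction probability q is the smallest fixed point of f in [0, 1]. Setting s = f(s):
  11/20·s² + (11/30 − 1)·s + 1/12 = 0
  11/20·s² − (1/12 + 11/20)·s + 1/12 = 0
which factors as (s − 1)·(11/20·s − 1/12) = 0, giving roots s = 1 and s = (1/12)/(11/20) = 5/33.
Mean offspring μ = 11/30 + 2·11/20 = 22/15 > 1 (supercritical), so q < 1. The extinction probability is the smaller root: q = (1/12)/(11/20) = 5/33.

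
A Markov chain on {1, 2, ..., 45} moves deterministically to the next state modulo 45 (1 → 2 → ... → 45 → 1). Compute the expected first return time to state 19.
E[T_19 | X_0 = 19] = 45

The chain cycles deterministically, so starting at state 19 it returns in exactly 45 steps. Equivalently, the stationary distribution is uniform π_j = 1/45 for every state j, so by Kac's formula E[T_19] = 1/π_19 = 45.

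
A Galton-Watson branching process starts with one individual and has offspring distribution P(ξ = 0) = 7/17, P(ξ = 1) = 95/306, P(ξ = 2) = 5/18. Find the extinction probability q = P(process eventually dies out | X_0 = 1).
q = 1

Mean offspring μ = 0·7/17 + 1·95/306 + 2·5/18 = 265/306 ≤ 1. For μ ≤ 1 with offspring not concentrated at 1, the Galton-Watson process goes extinct almost surely, so q = 1.
(Algebraic check: The pgf is f(s) = 7/17 + 95/306·s + 5/18·s². The extinction probability q is the smallest fixed point of f in [0, 1]. Setting s = f(s):
  5/18·s² + (95/306 − 1)·s + 7/17 = 0
  5/18·s² − (7/17 + 5/18)·s + 7/17 = 0
which factors as (s − 1)·(5/18·s − 7/17) = 0, giving roots s = 1 and s = (7/17)/(5/18) = 126/85. Since 126/85 ≥ 1, the smallest root in [0, 1] is s = 1.)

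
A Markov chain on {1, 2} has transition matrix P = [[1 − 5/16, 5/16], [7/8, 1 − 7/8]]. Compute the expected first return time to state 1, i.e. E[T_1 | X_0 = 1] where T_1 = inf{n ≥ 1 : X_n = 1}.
E[T_1 | X_0 = 1] = 1/π_1 = 19/14

For an irreducible recurrent Markov chain with stationary distribution π, E[T_i | X_0 = i] = 1/π_i (Kac's formula). Here π_1 = (7/8)/(5/16 + 7/8) = (7/8)/(19/16) = 14/19, so E[T_1 | X_0 = 1] = 1/π_1 = (5/16 + 7/8)/(7/8) = (19/16)/(7/8) = 19/14.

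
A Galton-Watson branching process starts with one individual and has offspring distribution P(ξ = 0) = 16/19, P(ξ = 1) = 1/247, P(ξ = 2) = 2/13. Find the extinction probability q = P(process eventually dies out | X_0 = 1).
q = 1

Mean offspring μ = 0·16/19 + 1·1/247 + 2·2/13 = 77/247 ≤ 1. For μ ≤ 1 with offspring not concentrated at 1, the Galton-Watson process goes extinct almost surely, so q = 1.
(Algebraic check: The pgf is f(s) = 16/19 + 1/247·s + 2/13·s². The extinction probability q is the smallest fixed point of f in [0, 1]. Setting s = f(s):
  2/13·s² + (1/247 − 1)·s + 16/19 = 0
  2/13·s² − (16/19 + 2/13)·s + 16/19 = 0
which factors as (s − 1)·(2/13·s − 16/19) = 0, giving roots s = 1 and s = (16/19)/(2/13) = 104/19. Since 104/19 ≥ 1, the smallest root in [0, 1] is s = 1.)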